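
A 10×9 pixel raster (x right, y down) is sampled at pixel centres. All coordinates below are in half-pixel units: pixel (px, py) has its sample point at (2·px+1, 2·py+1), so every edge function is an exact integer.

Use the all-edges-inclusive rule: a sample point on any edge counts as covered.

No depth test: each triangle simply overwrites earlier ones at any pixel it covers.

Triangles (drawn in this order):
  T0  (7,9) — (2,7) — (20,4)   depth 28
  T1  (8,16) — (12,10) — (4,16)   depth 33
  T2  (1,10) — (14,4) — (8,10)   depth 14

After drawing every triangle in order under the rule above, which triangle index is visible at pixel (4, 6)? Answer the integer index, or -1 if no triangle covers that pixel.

T0:
  2·area = 51
  edge (7, 9)→(2, 7): d=(-5,-2) inclusive
  edge (2, 7)→(20, 4): d=(18,-3) inclusive
  edge (20, 4)→(7, 9): d=(-13,5) inclusive
    (7,2)@(15, 5): e=[36,3,12] → █
    (8,2)@(17, 5): e=[40,9,2] → █
    (9,2)@(19, 5): e=[44,15,-8] → ·
    (1,3)@(3, 7): e=[2,3,46] → █
    (2,3)@(5, 7): e=[6,9,36] → █
    (3,3)@(7, 7): e=[10,15,26] → █
    (4,3)@(9, 7): e=[14,21,16] → █
    (5,3)@(11, 7): e=[18,27,6] → █
    (6,3)@(13, 7): e=[22,33,-4] → ·
    (7,3)@(15, 7): e=[26,39,-14] → ·
    (8,3)@(17, 7): e=[30,45,-24] → ·
    (1,4)@(3, 9): e=[-8,39,20] → ·
    (3,4)@(7, 9): e=[0,51,0] → █  [on edge]
    (8,6)@(17, 13): e=[0,153,-102] → ·  [on edge]
  covered (8 px):
    · · · · · · · · · ·
    · · · · · · · · · ·
    · · · · · · · █ █ ·
    · █ █ █ █ █ · · · ·
    · · · █ · · · · · ·
    · · · · · · · · · ·
    · · · · · · · · · ·
    · · · · · · · · · ·
    · · · · · · · · · ·
T1:
  2·area = 24  (B↔C swapped to make it positive)
  edge (8, 16)→(4, 16): d=(-4,0) inclusive
  edge (4, 16)→(12, 10): d=(8,-6) inclusive
  edge (12, 10)→(8, 16): d=(-4,6) inclusive
    (5,5)@(11, 11): e=[20,2,2] → █
    (6,5)@(13, 11): e=[20,14,-10] → ·
    (4,6)@(9, 13): e=[12,6,6] → █
    (5,6)@(11, 13): e=[12,18,-6] → ·
    (3,7)@(7, 15): e=[4,10,10] → █
    (4,7)@(9, 15): e=[4,22,-2] → ·
    (3,8)@(7, 17): e=[-4,26,2] → ·
  covered (3 px):
    · · · · · · · · · ·
    · · · · · · · · · ·
    · · · · · · · · · ·
    · · · · · · · · · ·
    · · · · · · · · · ·
    · · · · · █ · · · ·
    · · · · █ · · · · ·
    · · · █ · · · · · ·
    · · · · · · · · · ·
T2:
  2·area = 42
  edge (1, 10)→(14, 4): d=(13,-6) inclusive
  edge (14, 4)→(8, 10): d=(-6,6) inclusive
  edge (8, 10)→(1, 10): d=(-7,0) inclusive
    (8,0)@(17, 1): e=[-21,0,63] → ·  [on edge]
    (7,1)@(15, 3): e=[-7,0,49] → ·  [on edge]
    (6,2)@(13, 5): e=[7,0,35] → █  [on edge]
    (7,2)@(15, 5): e=[19,-12,35] → ·
    (4,3)@(9, 7): e=[9,12,21] → █
    (5,3)@(11, 7): e=[21,0,21] → █  [on edge]
    (6,3)@(13, 7): e=[33,-12,21] → ·
    (2,4)@(5, 9): e=[11,24,7] → █
    (3,4)@(7, 9): e=[23,12,7] → █
    (4,4)@(9, 9): e=[35,0,7] → █  [on edge]
    (5,4)@(11, 9): e=[47,-12,7] → ·
    (2,5)@(5, 11): e=[37,12,-7] → ·
    (3,5)@(7, 11): e=[49,0,-7] → ·  [on edge]
    (2,6)@(5, 13): e=[63,0,-21] → ·  [on edge]
    (1,7)@(3, 15): e=[77,0,-35] → ·  [on edge]
    (0,8)@(1, 17): e=[91,0,-49] → ·  [on edge]
  covered (6 px):
    · · · · · · · · · ·
    · · · · · · · · · ·
    · · · · · · █ · · ·
    · · · · █ █ · · · ·
    · · █ █ █ · · · · ·
    · · · · · · · · · ·
    · · · · · · · · · ·
    · · · · · · · · · ·
    · · · · · · · · · ·

Z-buffer (winner per pixel, '.' = empty):
  . . . . . . . . . .
  . . . . . . . . . .
  . . . . . . 2 0 0 .
  . 0 0 0 2 2 . . . .
  . . 2 2 2 . . . . .
  . . . . . 1 . . . .
  . . . . 1 . . . . .
  . . . 1 . . . . . .
  . . . . . . . . . .

Final: 1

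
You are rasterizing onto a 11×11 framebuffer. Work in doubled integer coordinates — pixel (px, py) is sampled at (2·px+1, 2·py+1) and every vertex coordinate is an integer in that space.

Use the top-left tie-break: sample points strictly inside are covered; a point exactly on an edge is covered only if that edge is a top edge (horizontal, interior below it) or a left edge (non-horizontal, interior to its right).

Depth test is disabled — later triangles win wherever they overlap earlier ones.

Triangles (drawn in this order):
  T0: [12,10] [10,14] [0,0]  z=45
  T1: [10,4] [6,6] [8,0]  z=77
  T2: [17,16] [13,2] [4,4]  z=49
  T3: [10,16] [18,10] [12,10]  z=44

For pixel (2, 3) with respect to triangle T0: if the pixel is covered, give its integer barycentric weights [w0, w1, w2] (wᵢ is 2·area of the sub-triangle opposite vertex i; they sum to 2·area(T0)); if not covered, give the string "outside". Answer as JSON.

T0:
  2·area = 68
  edge (12, 10)→(10, 14): d=(-2,4) right/bottom  bias=-1
  edge (10, 14)→(0, 0): d=(-10,-14) top-left  bias=+0
  edge (0, 0)→(12, 10): d=(12,10) right/bottom  bias=-1
    (0,0)@(1, 1): e=[62,4,2] → #
    (1,0)@(3, 1): e=[54,32,-18] → ·
    (0,1)@(1, 3): e=[58,-16,26] → ·
    (1,1)@(3, 3): e=[50,12,6] → #
    (2,1)@(5, 3): e=[42,40,-14] → ·
    (1,2)@(3, 5): e=[46,-8,30] → ·
    (2,2)@(5, 5): e=[38,20,10] → #
    (3,2)@(7, 5): e=[30,48,-10] → ·
    (2,3)@(5, 7): e=[34,0,34] → #  [on edge]
    (3,3)@(7, 7): e=[26,28,14] → #
    (4,3)@(9, 7): e=[18,56,-6] → ·
    (2,4)@(5, 9): e=[30,-20,58] → ·
    (7,10)@(15, 21): e=[-34,0,102] → ·  [on edge]
  covered (9 px):
    # · · · · · · · · · ·
    · # · · · · · · · · ·
    · · # · · · · · · · ·
    · · # # · · · · · · ·
    · · · # # · · · · · ·
    · · · · # # · · · · ·
    · · · · · · · · · · ·
    · · · · · · · · · · ·
    · · · · · · · · · · ·
    · · · · · · · · · · ·
    · · · · · · · · · · ·
T1:
  2·area = 20
  edge (10, 4)→(6, 6): d=(-4,2) right/bottom  bias=-1
  edge (6, 6)→(8, 0): d=(2,-6) top-left  bias=+0
  edge (8, 0)→(10, 4): d=(2,4) right/bottom  bias=-1
    (3,1)@(7, 3): e=[10,0,10] → #  [on edge]
    (4,1)@(9, 3): e=[6,12,2] → #
    (5,1)@(11, 3): e=[2,24,-6] → ·
    (3,2)@(7, 5): e=[2,4,14] → #
    (4,2)@(9, 5): e=[-2,16,6] → ·
    (3,3)@(7, 7): e=[-6,8,18] → ·
    (2,4)@(5, 9): e=[-10,0,30] → ·  [on edge]
    (1,7)@(3, 15): e=[-30,0,50] → ·  [on edge]
    (0,10)@(1, 21): e=[-50,0,70] → ·  [on edge]
  covered (3 px):
    · · · · · · · · · · ·
    · · · # # · · · · · ·
    · · · # · · · · · · ·
    · · · · · · · · · · ·
    · · · · · · · · · · ·
    · · · · · · · · · · ·
    · · · · · · · · · · ·
    · · · · · · · · · · ·
    · · · · · · · · · · ·
    · · · · · · · · · · ·
    · · · · · · · · · · ·
T2:
  2·area = 134  (B↔C swapped to make it positive)
  edge (17, 16)→(4, 4): d=(-13,-12) top-left  bias=+0
  edge (4, 4)→(13, 2): d=(9,-2) top-left  bias=+0
  edge (13, 2)→(17, 16): d=(4,14) right/bottom  bias=-1
    (4,1)@(9, 3): e=[73,1,60] → #
    (5,1)@(11, 3): e=[97,5,32] → #
    (6,1)@(13, 3): e=[121,9,4] → #
    (7,1)@(15, 3): e=[145,13,-24] → ·
    (3,2)@(7, 5): e=[23,15,96] → #
    (7,2)@(15, 5): e=[119,31,-16] → ·
    (3,3)@(7, 7): e=[-3,33,104] → ·
    (4,3)@(9, 7): e=[21,37,76] → #
    (7,3)@(15, 7): e=[93,49,-8] → ·
    (4,4)@(9, 9): e=[-5,55,84] → ·
    (5,4)@(11, 9): e=[19,59,56] → #
    (7,4)@(15, 9): e=[67,67,0] → ·  [on edge]
  covered (15 px):
    · · · · · · · · · · ·
    · · · · # # # · · · ·
    · · · # # # # · · · ·
    · · · · # # # · · · ·
    · · · · · # # · · · ·
    · · · · · · # # · · ·
    · · · · · · · # · · ·
    · · · · · · · · · · ·
    · · · · · · · · · · ·
    · · · · · · · · · · ·
    · · · · · · · · · · ·
T3:
  2·area = 36  (B↔C swapped to make it positive)
  edge (10, 16)→(12, 10): d=(2,-6) top-left  bias=+0
  edge (12, 10)→(18, 10): d=(6,0) top-left  bias=+0
  edge (18, 10)→(10, 16): d=(-8,6) right/bottom  bias=-1
    (7,0)@(15, 1): e=[0,-54,90] → ·  [on edge]
    (6,3)@(13, 7): e=[0,-18,54] → ·  [on edge]
    (6,5)@(13, 11): e=[8,6,22] → #
    (7,5)@(15, 11): e=[20,6,10] → #
    (8,5)@(17, 11): e=[32,6,-2] → ·
    (5,6)@(11, 13): e=[0,18,18] → #  [on edge]
    (7,6)@(15, 13): e=[24,18,-6] → ·
    (5,7)@(11, 15): e=[4,30,2] → #
    (6,7)@(13, 15): e=[16,30,-10] → ·
    (5,8)@(11, 17): e=[8,42,-14] → ·
    (4,9)@(9, 19): e=[0,54,-18] → ·  [on edge]
  covered (5 px):
    · · · · · · · · · · ·
    · · · · · · · · · · ·
    · · · · · · · · · · ·
    · · · · · · · · · · ·
    · · · · · · · · · · ·
    · · · · · · # # · · ·
    · · · · · # # · · · ·
    · · · · · # · · · · ·
    · · · · · · · · · · ·
    · · · · · · · · · · ·
    · · · · · · · · · · ·

Result: [0,34,34]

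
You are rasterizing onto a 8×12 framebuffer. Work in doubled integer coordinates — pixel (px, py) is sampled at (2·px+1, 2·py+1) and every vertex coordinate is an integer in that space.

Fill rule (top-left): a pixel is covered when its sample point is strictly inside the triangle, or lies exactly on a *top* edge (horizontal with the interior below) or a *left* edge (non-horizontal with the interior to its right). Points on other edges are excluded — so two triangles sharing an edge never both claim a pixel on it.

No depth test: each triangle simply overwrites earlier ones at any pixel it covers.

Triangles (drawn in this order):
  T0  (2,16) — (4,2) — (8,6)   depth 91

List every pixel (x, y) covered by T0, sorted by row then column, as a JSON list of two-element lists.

T0:
  2·area = 64
  edge (2, 16)→(4, 2): d=(2,-14) top-left  bias=+0
  edge (4, 2)→(8, 6): d=(4,4) right/bottom  bias=-1
  edge (8, 6)→(2, 16): d=(-6,10) right/bottom  bias=-1
    (1,0)@(3, 1): e=[-16,0,80] → ·  [on edge]
    (5,0)@(11, 1): e=[96,-32,0] → ·  [on edge]
    (2,1)@(5, 3): e=[16,0,48] → ·  [on edge]
    (2,2)@(5, 5): e=[20,8,36] → █
    (3,2)@(7, 5): e=[48,0,16] → ·  [on edge]
    (2,3)@(5, 7): e=[24,16,24] → █
    (3,3)@(7, 7): e=[52,8,4] → █
    (4,3)@(9, 7): e=[80,0,-16] → ·  [on edge]
    (1,4)@(3, 9): e=[0,32,32] → █  [on edge]
    (3,4)@(7, 9): e=[56,16,-8] → ·
    (5,4)@(11, 9): e=[112,0,-48] → ·  [on edge]
    (1,5)@(3, 11): e=[4,40,20] → █
    (2,5)@(5, 11): e=[32,32,0] → ·  [on edge]
    (6,5)@(13, 11): e=[144,0,-80] → ·  [on edge]
    (7,6)@(15, 13): e=[176,0,-112] → ·  [on edge]
    (0,11)@(1, 23): e=[0,96,-32] → ·  [on edge]
  covered (7 px):
    · · · · · · · ·
    · · · · · · · ·
    · · █ · · · · ·
    · · █ █ · · · ·
    · █ █ · · · · ·
    · █ · · · · · ·
    · █ · · · · · ·
    · · · · · · · ·
    · · · · · · · ·
    · · · · · · · ·
    · · · · · · · ·
    · · · · · · · ·

Result: [[2,2],[2,3],[3,3],[1,4],[2,4],[1,5],[1,6]]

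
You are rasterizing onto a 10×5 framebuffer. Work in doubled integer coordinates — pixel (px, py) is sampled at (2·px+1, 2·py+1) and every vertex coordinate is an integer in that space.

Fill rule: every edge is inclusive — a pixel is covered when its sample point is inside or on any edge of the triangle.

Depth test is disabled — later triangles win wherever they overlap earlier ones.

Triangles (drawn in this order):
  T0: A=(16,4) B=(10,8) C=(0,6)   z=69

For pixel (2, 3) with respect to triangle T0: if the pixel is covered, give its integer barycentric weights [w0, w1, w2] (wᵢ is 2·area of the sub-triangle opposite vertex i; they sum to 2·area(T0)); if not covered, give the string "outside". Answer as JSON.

T0:
  2·area = 52
  edge (16, 4)→(10, 8): d=(-6,4) inclusive
  edge (10, 8)→(0, 6): d=(-10,-2) inclusive
  edge (0, 6)→(16, 4): d=(16,-2) inclusive
    (4,2)@(9, 5): e=[22,28,2] → █
    (5,2)@(11, 5): e=[14,32,6] → █
    (6,2)@(13, 5): e=[6,36,10] → █
    (7,2)@(15, 5): e=[-2,40,14] → ·
    (2,3)@(5, 7): e=[26,0,26] → █  [on edge]
    (3,3)@(7, 7): e=[18,4,30] → █
    (6,3)@(13, 7): e=[-6,16,42] → ·
    (2,4)@(5, 9): e=[14,-20,58] → ·
    (3,4)@(7, 9): e=[6,-16,62] → ·
    (4,4)@(9, 9): e=[-2,-12,66] → ·
    (5,4)@(11, 9): e=[-10,-8,70] → ·
    (7,4)@(15, 9): e=[-26,0,78] → ·  [on edge]
  covered (7 px):
    · · · · · · · · · ·
    · · · · · · · · · ·
    · · · · █ █ █ · · ·
    · · █ █ █ █ · · · ·
    · · · · · · · · · ·

Answer: [0,26,26]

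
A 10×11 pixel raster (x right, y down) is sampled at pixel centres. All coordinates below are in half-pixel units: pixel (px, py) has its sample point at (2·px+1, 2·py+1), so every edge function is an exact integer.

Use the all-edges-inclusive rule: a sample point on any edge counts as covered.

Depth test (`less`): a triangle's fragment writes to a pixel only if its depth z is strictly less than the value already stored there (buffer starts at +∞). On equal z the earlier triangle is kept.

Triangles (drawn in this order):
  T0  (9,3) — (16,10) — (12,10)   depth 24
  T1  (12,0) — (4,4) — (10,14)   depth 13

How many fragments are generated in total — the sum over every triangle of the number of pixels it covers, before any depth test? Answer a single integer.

T0:
  2·area = 28
  edge (9, 3)→(16, 10): d=(7,7) inclusive
  edge (16, 10)→(12, 10): d=(-4,0) inclusive
  edge (12, 10)→(9, 3): d=(-3,-7) inclusive
    (3,0)@(7, 1): e=[0,36,-8] → .  [on edge]
    (4,1)@(9, 3): e=[0,28,0] → X  [on edge]
    (5,1)@(11, 3): e=[-14,28,14] → .
    (4,2)@(9, 5): e=[14,20,-6] → .
    (5,2)@(11, 5): e=[0,20,8] → X  [on edge]
    (6,2)@(13, 5): e=[-14,20,22] → .
    (5,3)@(11, 7): e=[14,12,2] → X
    (6,3)@(13, 7): e=[0,12,16] → X  [on edge]
    (7,3)@(15, 7): e=[-14,12,30] → .
    (5,4)@(11, 9): e=[28,4,-4] → .
    (6,4)@(13, 9): e=[14,4,10] → X
    (7,4)@(15, 9): e=[0,4,24] → X  [on edge]
    (8,5)@(17, 11): e=[0,-4,32] → .  [on edge]
    (9,6)@(19, 13): e=[0,-12,40] → .  [on edge]
    (7,8)@(15, 17): e=[56,-28,0] → .  [on edge]
  covered (6 px):
    . . . . . . . . . .
    . . . . X . . . . .
    . . . . . X . . . .
    . . . . . X X . . .
    . . . . . . X X . .
    . . . . . . . . . .
    . . . . . . . . . .
    . . . . . . . . . .
    . . . . . . . . . .
    . . . . . . . . . .
    . . . . . . . . . .
T1:
  2·area = 104  (B↔C swapped to make it positive)
  edge (12, 0)→(10, 14): d=(-2,14) inclusive
  edge (10, 14)→(4, 4): d=(-6,-10) inclusive
  edge (4, 4)→(12, 0): d=(8,-4) inclusive
    (5,0)@(11, 1): e=[12,88,4] → X
    (6,0)@(13, 1): e=[-16,108,12] → .
    (3,1)@(7, 3): e=[64,36,4] → X
    (4,1)@(9, 3): e=[36,56,12] → X
    (6,1)@(13, 3): e=[-20,96,28] → .
    (2,2)@(5, 5): e=[88,4,12] → X
    (6,2)@(13, 5): e=[-24,84,44] → .
    (2,3)@(5, 7): e=[84,-8,28] → .
    (3,3)@(7, 7): e=[56,12,36] → X
    (5,3)@(11, 7): e=[0,52,52] → X  [on edge]
    (6,3)@(13, 7): e=[-28,72,60] → .
    (3,4)@(7, 9): e=[52,0,52] → X  [on edge]
    (6,9)@(13, 19): e=[-52,0,156] → .  [on edge]
    (4,10)@(9, 21): e=[0,-52,156] → .  [on edge]
  covered (14 px):
    . . . . . X . . . .
    . . . X X X . . . .
    . . X X X X . . . .
    . . . X X X . . . .
    . . . X X . . . . .
    . . . . X . . . . .
    . . . . . . . . . .
    . . . . . . . . . .
    . . . . . . . . . .
    . . . . . . . . . .
    . . . . . . . . . .

Result: 20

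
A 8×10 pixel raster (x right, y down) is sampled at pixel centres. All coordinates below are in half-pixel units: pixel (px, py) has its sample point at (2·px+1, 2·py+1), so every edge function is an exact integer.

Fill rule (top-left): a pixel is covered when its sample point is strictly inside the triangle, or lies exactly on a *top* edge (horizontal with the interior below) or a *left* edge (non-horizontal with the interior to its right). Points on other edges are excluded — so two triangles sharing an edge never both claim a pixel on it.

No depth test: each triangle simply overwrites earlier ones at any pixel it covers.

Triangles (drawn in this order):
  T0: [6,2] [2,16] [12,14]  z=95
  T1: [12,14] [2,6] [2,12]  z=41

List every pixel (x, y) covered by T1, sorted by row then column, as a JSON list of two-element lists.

T0:
  2·area = 132  (B↔C swapped to make it positive)
  edge (6, 2)→(12, 14): d=(6,12) right/bottom  bias=-1
  edge (12, 14)→(2, 16): d=(-10,2) right/bottom  bias=-1
  edge (2, 16)→(6, 2): d=(4,-14) top-left  bias=+0
    (3,2)@(7, 5): e=[6,100,26] → X
    (4,2)@(9, 5): e=[-18,96,54] → .
    (2,3)@(5, 7): e=[42,84,6] → X
    (4,3)@(9, 7): e=[-6,76,62] → .
    (2,4)@(5, 9): e=[54,64,14] → X
    (4,4)@(9, 9): e=[6,56,70] → X
    (5,4)@(11, 9): e=[-18,52,98] → .
    (2,5)@(5, 11): e=[66,44,22] → X
    (5,5)@(11, 11): e=[-6,32,106] → .
    (1,6)@(3, 13): e=[102,28,2] → X
    (5,6)@(11, 13): e=[6,12,114] → X
    (6,6)@(13, 13): e=[-18,8,142] → .
    (3,7)@(7, 15): e=[66,0,66] → .  [on edge]
  covered (16 px):
    . . . . . . . .
    . . . . . . . .
    . . . X . . . .
    . . X X . . . .
    . . X X X . . .
    . . X X X . . .
    . X X X X X . .
    . X X . . . . .
    . . . . . . . .
    . . . . . . . .
T1:
  2·area = 60  (B↔C swapped to make it positive)
  edge (12, 14)→(2, 12): d=(-10,-2) top-left  bias=+0
  edge (2, 12)→(2, 6): d=(0,-6) top-left  bias=+0
  edge (2, 6)→(12, 14): d=(10,8) right/bottom  bias=-1
    (1,3)@(3, 7): e=[52,6,2] → X
    (2,3)@(5, 7): e=[56,18,-14] → .
    (1,4)@(3, 9): e=[32,6,22] → X
    (2,4)@(5, 9): e=[36,18,6] → X
    (3,4)@(7, 9): e=[40,30,-10] → .
    (1,5)@(3, 11): e=[12,6,42] → X
    (3,5)@(7, 11): e=[20,30,10] → X
    (4,5)@(9, 11): e=[24,42,-6] → .
    (1,6)@(3, 13): e=[-8,6,62] → .
    (2,6)@(5, 13): e=[-4,18,46] → .
    (3,6)@(7, 13): e=[0,30,30] → X  [on edge]
    (4,6)@(9, 13): e=[4,42,14] → X
  covered (8 px):
    . . . . . . . .
    . . . . . . . .
    . . . . . . . .
    . X . . . . . .
    . X X . . . . .
    . X X X . . . .
    . . . X X . . .
    . . . . . . . .
    . . . . . . . .
    . . . . . . . .

Answer: [[1,3],[1,4],[2,4],[1,5],[2,5],[3,5],[3,6],[4,6]]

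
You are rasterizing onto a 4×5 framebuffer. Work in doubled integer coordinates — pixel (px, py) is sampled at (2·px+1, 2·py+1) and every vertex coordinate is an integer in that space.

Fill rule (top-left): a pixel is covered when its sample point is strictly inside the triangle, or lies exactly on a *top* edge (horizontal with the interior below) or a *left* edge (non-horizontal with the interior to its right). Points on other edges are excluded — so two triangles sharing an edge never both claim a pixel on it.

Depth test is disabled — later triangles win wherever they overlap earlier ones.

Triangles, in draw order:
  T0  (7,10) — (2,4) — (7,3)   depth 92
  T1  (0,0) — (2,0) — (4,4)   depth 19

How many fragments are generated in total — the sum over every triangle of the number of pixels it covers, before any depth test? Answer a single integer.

T0:
  2·area = 35
  edge (7, 10)→(2, 4): d=(-5,-6) top-left  bias=+0
  edge (2, 4)→(7, 3): d=(5,-1) top-left  bias=+0
  edge (7, 3)→(7, 10): d=(0,7) right/bottom  bias=-1
    (3,0)@(7, 1): e=[45,-10,0] → ·  [on edge]
    (3,1)@(7, 3): e=[35,0,0] → ·  [on edge]
    (1,2)@(3, 5): e=[1,6,28] → █
    (2,2)@(5, 5): e=[13,8,14] → █
    (3,2)@(7, 5): e=[25,10,0] → ·  [on edge]
    (1,3)@(3, 7): e=[-9,16,28] → ·
    (2,3)@(5, 7): e=[3,18,14] → █
    (3,3)@(7, 7): e=[15,20,0] → ·  [on edge]
    (2,4)@(5, 9): e=[-7,28,14] → ·
    (3,4)@(7, 9): e=[5,30,0] → ·  [on edge]
  covered (3 px):
    · · · ·
    · · · ·
    · █ █ ·
    · · █ ·
    · · · ·
T1:
  2·area = 8
  edge (0, 0)→(2, 0): d=(2,0) top-left  bias=+0
  edge (2, 0)→(4, 4): d=(2,4) right/bottom  bias=-1
  edge (4, 4)→(0, 0): d=(-4,-4) top-left  bias=+0
    (0,0)@(1, 1): e=[2,6,0] → █  [on edge]
    (1,0)@(3, 1): e=[2,-2,8] → ·
    (0,1)@(1, 3): e=[6,10,-8] → ·
    (1,1)@(3, 3): e=[6,2,0] → █  [on edge]
    (2,1)@(5, 3): e=[6,-6,8] → ·
    (1,2)@(3, 5): e=[10,6,-8] → ·
    (2,2)@(5, 5): e=[10,-2,0] → ·  [on edge]
    (3,3)@(7, 7): e=[14,-6,0] → ·  [on edge]
  covered (2 px):
    █ · · ·
    · █ · ·
    · · · ·
    · · · ·
    · · · ·

Final: 5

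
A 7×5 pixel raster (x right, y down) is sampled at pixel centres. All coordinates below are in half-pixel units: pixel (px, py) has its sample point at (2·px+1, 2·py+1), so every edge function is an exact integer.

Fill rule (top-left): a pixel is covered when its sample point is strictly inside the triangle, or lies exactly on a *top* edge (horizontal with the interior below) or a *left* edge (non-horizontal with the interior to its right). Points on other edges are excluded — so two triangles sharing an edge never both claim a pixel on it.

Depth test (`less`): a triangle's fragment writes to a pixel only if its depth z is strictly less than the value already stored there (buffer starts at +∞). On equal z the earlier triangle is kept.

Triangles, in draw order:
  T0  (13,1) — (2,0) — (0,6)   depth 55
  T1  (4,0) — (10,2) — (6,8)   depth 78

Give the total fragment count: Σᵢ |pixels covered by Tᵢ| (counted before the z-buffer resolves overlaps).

T0:
  2·area = 68  (B↔C swapped to make it positive)
  edge (13, 1)→(0, 6): d=(-13,5) right/bottom  bias=-1
  edge (0, 6)→(2, 0): d=(2,-6) top-left  bias=+0
  edge (2, 0)→(13, 1): d=(11,1) right/bottom  bias=-1
    (1,0)@(3, 1): e=[50,8,10] → #
    (2,0)@(5, 1): e=[40,20,8] → #
    (3,0)@(7, 1): e=[30,32,6] → #
    (4,0)@(9, 1): e=[20,44,4] → #
    (5,0)@(11, 1): e=[10,56,2] → #
    (6,0)@(13, 1): e=[0,68,0] → ·  [on edge]
    (0,1)@(1, 3): e=[34,0,34] → #  [on edge]
    (4,1)@(9, 3): e=[-6,48,26] → ·
    (5,1)@(11, 3): e=[-16,60,24] → ·
    (0,2)@(1, 5): e=[8,4,56] → #
    (1,2)@(3, 5): e=[-2,16,54] → ·
    (2,2)@(5, 5): e=[-12,28,52] → ·
  covered (10 px):
    · # # # # # ·
    # # # # · · ·
    # · · · · · ·
    · · · · · · ·
    · · · · · · ·
T1:
  2·area = 44
  edge (4, 0)→(10, 2): d=(6,2) right/bottom  bias=-1
  edge (10, 2)→(6, 8): d=(-4,6) right/bottom  bias=-1
  edge (6, 8)→(4, 0): d=(-2,-8) top-left  bias=+0
    (2,0)@(5, 1): e=[4,34,6] → #
    (3,0)@(7, 1): e=[0,22,22] → ·  [on edge]
    (2,1)@(5, 3): e=[16,26,2] → #
    (3,1)@(7, 3): e=[12,14,18] → #
    (4,1)@(9, 3): e=[8,2,34] → #
    (5,1)@(11, 3): e=[4,-10,50] → ·
    (6,1)@(13, 3): e=[0,-22,66] → ·  [on edge]
    (2,2)@(5, 5): e=[28,18,-2] → ·
    (3,2)@(7, 5): e=[24,6,14] → #
    (4,2)@(9, 5): e=[20,-6,30] → ·
    (3,3)@(7, 7): e=[36,-2,10] → ·
  covered (5 px):
    · · # · · · ·
    · · # # # · ·
    · · · # · · ·
    · · · · · · ·
    · · · · · · ·

Result: 15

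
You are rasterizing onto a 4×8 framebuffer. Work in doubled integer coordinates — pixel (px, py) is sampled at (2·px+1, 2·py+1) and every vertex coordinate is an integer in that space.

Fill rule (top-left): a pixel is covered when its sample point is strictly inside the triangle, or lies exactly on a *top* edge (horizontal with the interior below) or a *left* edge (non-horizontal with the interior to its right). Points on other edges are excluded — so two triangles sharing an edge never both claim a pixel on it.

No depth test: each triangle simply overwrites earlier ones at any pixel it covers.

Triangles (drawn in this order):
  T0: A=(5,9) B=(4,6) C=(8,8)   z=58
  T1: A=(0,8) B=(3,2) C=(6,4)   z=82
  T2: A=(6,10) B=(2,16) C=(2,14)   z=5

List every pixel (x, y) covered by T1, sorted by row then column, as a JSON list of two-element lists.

T0:
  2·area = 10
  edge (5, 9)→(4, 6): d=(-1,-3) top-left  bias=+0
  edge (4, 6)→(8, 8): d=(4,2) right/bottom  bias=-1
  edge (8, 8)→(5, 9): d=(-3,1) right/bottom  bias=-1
    (1,1)@(3, 3): e=[0,-10,20] → .  [on edge]
    (2,3)@(5, 7): e=[2,2,6] → X
    (3,3)@(7, 7): e=[8,-2,4] → .
    (2,4)@(5, 9): e=[0,10,0] → .  [on edge]
    (3,7)@(7, 15): e=[0,30,-20] → .  [on edge]
  covered (1 px):
    . . . .
    . . . .
    . . . .
    . . X .
    . . . .
    . . . .
    . . . .
    . . . .
T1:
  2·area = 24
  edge (0, 8)→(3, 2): d=(3,-6) top-left  bias=+0
  edge (3, 2)→(6, 4): d=(3,2) right/bottom  bias=-1
  edge (6, 4)→(0, 8): d=(-6,4) right/bottom  bias=-1
    (1,1)@(3, 3): e=[3,3,18] → X
    (2,1)@(5, 3): e=[15,-1,10] → .
    (1,2)@(3, 5): e=[9,9,6] → X
    (2,2)@(5, 5): e=[21,5,-2] → .
    (0,3)@(1, 7): e=[3,19,2] → X
    (1,3)@(3, 7): e=[15,15,-6] → .
    (0,4)@(1, 9): e=[9,25,-10] → .
  covered (3 px):
    . . . .
    . X . .
    . X . .
    X . . .
    . . . .
    . . . .
    . . . .
    . . . .
T2:
  2·area = 8
  edge (6, 10)→(2, 16): d=(-4,6) right/bottom  bias=-1
  edge (2, 16)→(2, 14): d=(0,-2) top-left  bias=+0
  edge (2, 14)→(6, 10): d=(4,-4) top-left  bias=+0
    (3,4)@(7, 9): e=[-2,10,0] → .  [on edge]
    (2,5)@(5, 11): e=[2,6,0] → X  [on edge]
    (3,5)@(7, 11): e=[-10,10,8] → .
    (1,6)@(3, 13): e=[6,2,0] → X  [on edge]
    (2,6)@(5, 13): e=[-6,6,8] → .
    (0,7)@(1, 15): e=[10,-2,0] → .  [on edge]
    (1,7)@(3, 15): e=[-2,2,8] → .
  covered (2 px):
    . . . .
    . . . .
    . . . .
    . . . .
    . . . .
    . . X .
    . X . .
    . . . .

Final: [[1,1],[1,2],[0,3]]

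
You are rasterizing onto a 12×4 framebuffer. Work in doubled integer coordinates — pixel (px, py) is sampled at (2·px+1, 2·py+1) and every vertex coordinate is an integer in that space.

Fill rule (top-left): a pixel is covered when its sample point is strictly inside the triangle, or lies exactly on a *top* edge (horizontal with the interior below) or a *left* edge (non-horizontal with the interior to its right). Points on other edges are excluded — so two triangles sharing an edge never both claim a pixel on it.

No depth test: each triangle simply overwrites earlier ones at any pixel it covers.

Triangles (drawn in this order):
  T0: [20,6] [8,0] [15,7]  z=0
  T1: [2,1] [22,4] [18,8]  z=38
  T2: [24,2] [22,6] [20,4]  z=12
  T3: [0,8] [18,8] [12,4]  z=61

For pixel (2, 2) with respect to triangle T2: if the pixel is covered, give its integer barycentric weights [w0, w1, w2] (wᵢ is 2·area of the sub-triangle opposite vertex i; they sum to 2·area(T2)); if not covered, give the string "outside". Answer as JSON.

T0:
  2·area = 42  (B↔C swapped to make it positive)
  edge (20, 6)→(15, 7): d=(-5,1) right/bottom  bias=-1
  edge (15, 7)→(8, 0): d=(-7,-7) top-left  bias=+0
  edge (8, 0)→(20, 6): d=(12,6) right/bottom  bias=-1
    (4,0)@(9, 1): e=[36,0,6] → #  [on edge]
    (5,0)@(11, 1): e=[34,14,-6] → ·
    (4,1)@(9, 3): e=[26,-14,30] → ·
    (5,1)@(11, 3): e=[24,0,18] → #  [on edge]
    (6,1)@(13, 3): e=[22,14,6] → #
    (7,1)@(15, 3): e=[20,28,-6] → ·
    (5,2)@(11, 5): e=[14,-14,42] → ·
    (6,2)@(13, 5): e=[12,0,30] → #  [on edge]
    (7,2)@(15, 5): e=[10,14,18] → #
    (8,2)@(17, 5): e=[8,28,6] → #
    (9,2)@(19, 5): e=[6,42,-6] → ·
    (6,3)@(13, 7): e=[2,-14,54] → ·
    (7,3)@(15, 7): e=[0,0,42] → ·  [on edge]
  covered (6 px):
    · · · · # · · · · · · ·
    · · · · · # # · · · · ·
    · · · · · · # # # · · ·
    · · · · · · · · · · · ·
T1:
  2·area = 92
  edge (2, 1)→(22, 4): d=(20,3) right/bottom  bias=-1
  edge (22, 4)→(18, 8): d=(-4,4) right/bottom  bias=-1
  edge (18, 8)→(2, 1): d=(-16,-7) top-left  bias=+0
    (3,1)@(7, 3): e=[25,64,3] → #
    (4,1)@(9, 3): e=[19,56,17] → #
    (5,1)@(11, 3): e=[13,48,31] → #
    (6,1)@(13, 3): e=[7,40,45] → #
    (7,1)@(15, 3): e=[1,32,59] → #
    (8,1)@(17, 3): e=[-5,24,73] → ·
    (11,1)@(23, 3): e=[-23,0,115] → ·  [on edge]
    (3,2)@(7, 5): e=[65,56,-29] → ·
    (4,2)@(9, 5): e=[59,48,-15] → ·
    (5,2)@(11, 5): e=[53,40,-1] → ·
    (6,2)@(13, 5): e=[47,32,13] → #
    (8,2)@(17, 5): e=[35,16,41] → #
    (10,2)@(21, 5): e=[23,0,69] → ·  [on edge]
    (9,3)@(19, 7): e=[69,0,23] → ·  [on edge]
  covered (10 px):
    · · · · · · · · · · · ·
    · · · # # # # # · · · ·
    · · · · · · # # # # · ·
    · · · · · · · · # · · ·
T2:
  2·area = 12
  edge (24, 2)→(22, 6): d=(-2,4) right/bottom  bias=-1
  edge (22, 6)→(20, 4): d=(-2,-2) top-left  bias=+0
  edge (20, 4)→(24, 2): d=(4,-2) top-left  bias=+0
    (8,0)@(17, 1): e=[30,0,-18] → ·  [on edge]
    (9,1)@(19, 3): e=[18,0,-6] → ·  [on edge]
    (11,1)@(23, 3): e=[2,8,2] → #
    (10,2)@(21, 5): e=[6,0,6] → #  [on edge]
    (11,2)@(23, 5): e=[-2,4,10] → ·
    (10,3)@(21, 7): e=[2,-4,14] → ·
    (11,3)@(23, 7): e=[-6,0,18] → ·  [on edge]
  covered (2 px):
    · · · · · · · · · · · ·
    · · · · · · · · · · · #
    · · · · · · · · · · # ·
    · · · · · · · · · · · ·
T3:
  2·area = 72  (B↔C swapped to make it positive)
  edge (0, 8)→(12, 4): d=(12,-4) top-left  bias=+0
  edge (12, 4)→(18, 8): d=(6,4) right/bottom  bias=-1
  edge (18, 8)→(0, 8): d=(-18,0) right/bottom  bias=-1
    (10,0)@(21, 1): e=[0,-54,126] → ·  [on edge]
    (7,1)@(15, 3): e=[0,-18,90] → ·  [on edge]
    (4,2)@(9, 5): e=[0,18,54] → #  [on edge]
    (5,2)@(11, 5): e=[8,10,54] → #
    (6,2)@(13, 5): e=[16,2,54] → #
    (7,2)@(15, 5): e=[24,-6,54] → ·
    (1,3)@(3, 7): e=[0,54,18] → #  [on edge]
    (2,3)@(5, 7): e=[8,46,18] → #
    (3,3)@(7, 7): e=[16,38,18] → #
    (7,3)@(15, 7): e=[48,6,18] → #
    (8,3)@(17, 7): e=[56,-2,18] → ·
  covered (10 px):
    · · · · · · · · · · · ·
    · · · · · · · · · · · ·
    · · · · # # # · · · · ·
    · # # # # # # # · · · ·

Answer: "outside"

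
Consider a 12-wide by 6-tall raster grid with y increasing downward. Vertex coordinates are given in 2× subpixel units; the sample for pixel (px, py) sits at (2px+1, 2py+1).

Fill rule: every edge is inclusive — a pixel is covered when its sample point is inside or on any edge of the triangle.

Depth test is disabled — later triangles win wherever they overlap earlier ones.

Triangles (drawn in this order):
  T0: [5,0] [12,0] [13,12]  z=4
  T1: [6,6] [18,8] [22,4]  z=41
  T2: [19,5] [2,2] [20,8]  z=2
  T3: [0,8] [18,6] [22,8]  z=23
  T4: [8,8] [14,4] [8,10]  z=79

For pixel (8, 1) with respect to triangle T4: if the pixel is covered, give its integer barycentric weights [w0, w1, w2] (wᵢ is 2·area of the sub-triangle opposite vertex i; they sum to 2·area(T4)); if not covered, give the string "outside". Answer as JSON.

T0:
  2·area = 84
  edge (5, 0)→(12, 0): d=(7,0) inclusive
  edge (12, 0)→(13, 12): d=(1,12) inclusive
  edge (13, 12)→(5, 0): d=(-8,-12) inclusive
    (3,0)@(7, 1): e=[7,61,16] → █
    (4,0)@(9, 1): e=[7,37,40] → █
    (5,0)@(11, 1): e=[7,13,64] → █
    (6,0)@(13, 1): e=[7,-11,88] → ·
    (3,1)@(7, 3): e=[21,63,0] → █  [on edge]
    (6,1)@(13, 3): e=[21,-9,72] → ·
    (3,2)@(7, 5): e=[35,65,-16] → ·
    (4,2)@(9, 5): e=[35,41,8] → █
    (6,2)@(13, 5): e=[35,-7,56] → ·
    (4,3)@(9, 7): e=[49,43,-8] → ·
    (5,3)@(11, 7): e=[49,19,16] → █
    (6,3)@(13, 7): e=[49,-5,40] → ·
    (5,4)@(11, 9): e=[63,21,0] → █  [on edge]
  covered (10 px):
    · · · █ █ █ · · · · · ·
    · · · █ █ █ · · · · · ·
    · · · · █ █ · · · · · ·
    · · · · · █ · · · · · ·
    · · · · · █ · · · · · ·
    · · · · · · · · · · · ·
T1:
  2·area = 56  (B↔C swapped to make it positive)
  edge (6, 6)→(22, 4): d=(16,-2) inclusive
  edge (22, 4)→(18, 8): d=(-4,4) inclusive
  edge (18, 8)→(6, 6): d=(-12,-2) inclusive
    (11,1)@(23, 3): e=[-14,0,70] → ·  [on edge]
    (7,2)@(15, 5): e=[2,24,30] → █
    (8,2)@(17, 5): e=[6,16,34] → █
    (9,2)@(19, 5): e=[10,8,38] → █
    (10,2)@(21, 5): e=[14,0,42] → █  [on edge]
    (11,2)@(23, 5): e=[18,-8,46] → ·
    (6,3)@(13, 7): e=[30,24,2] → █
    (9,3)@(19, 7): e=[42,0,14] → █  [on edge]
    (10,3)@(21, 7): e=[46,-8,18] → ·
    (6,4)@(13, 9): e=[62,16,-22] → ·
    (7,4)@(15, 9): e=[66,8,-18] → ·
    (8,4)@(17, 9): e=[70,0,-14] → ·  [on edge]
    (7,5)@(15, 11): e=[98,0,-42] → ·  [on edge]
  covered (8 px):
    · · · · · · · · · · · ·
    · · · · · · · · · · · ·
    · · · · · · · █ █ █ █ ·
    · · · · · · █ █ █ █ · ·
    · · · · · · · · · · · ·
    · · · · · · · · · · · ·
T2:
  2·area = 48  (B↔C swapped to make it positive)
  edge (19, 5)→(20, 8): d=(1,3) inclusive
  edge (20, 8)→(2, 2): d=(-18,-6) inclusive
  edge (2, 2)→(19, 5): d=(17,3) inclusive
    (2,1)@(5, 3): e=[40,0,8] → █  [on edge]
    (3,1)@(7, 3): e=[34,12,2] → █
    (4,1)@(9, 3): e=[28,24,-4] → ·
    (2,2)@(5, 5): e=[42,-36,42] → ·
    (3,2)@(7, 5): e=[36,-24,36] → ·
    (5,2)@(11, 5): e=[24,0,24] → █  [on edge]
    (6,2)@(13, 5): e=[18,12,18] → █
    (7,2)@(15, 5): e=[12,24,12] → █
    (8,2)@(17, 5): e=[6,36,6] → █
    (9,2)@(19, 5): e=[0,48,0] → █  [on edge]
    (10,2)@(21, 5): e=[-6,60,-6] → ·
    (5,3)@(11, 7): e=[26,-36,58] → ·
    (8,3)@(17, 7): e=[8,0,40] → █  [on edge]
    (11,4)@(23, 9): e=[-8,0,56] → ·  [on edge]
    (10,5)@(21, 11): e=[0,-48,96] → ·  [on edge]
  covered (9 px):
    · · · · · · · · · · · ·
    · · █ █ · · · · · · · ·
    · · · · · █ █ █ █ █ · ·
    · · · · · · · · █ █ · ·
    · · · · · · · · · · · ·
    · · · · · · · · · · · ·
T3:
  2·area = 44
  edge (0, 8)→(18, 6): d=(18,-2) inclusive
  edge (18, 6)→(22, 8): d=(4,2) inclusive
  edge (22, 8)→(0, 8): d=(-22,0) inclusive
    (4,3)@(9, 7): e=[0,22,22] → █  [on edge]
    (5,3)@(11, 7): e=[4,18,22] → █
    (6,3)@(13, 7): e=[8,14,22] → █
    (7,3)@(15, 7): e=[12,10,22] → █
    (8,3)@(17, 7): e=[16,6,22] → █
    (9,3)@(19, 7): e=[20,2,22] → █
    (10,3)@(21, 7): e=[24,-2,22] → ·
    (4,4)@(9, 9): e=[36,30,-22] → ·
    (5,4)@(11, 9): e=[40,26,-22] → ·
    (6,4)@(13, 9): e=[44,22,-22] → ·
    (7,4)@(15, 9): e=[48,18,-22] → ·
    (8,4)@(17, 9): e=[52,14,-22] → ·
  covered (6 px):
    · · · · · · · · · · · ·
    · · · · · · · · · · · ·
    · · · · · · · · · · · ·
    · · · · █ █ █ █ █ █ · ·
    · · · · · · · · · · · ·
    · · · · · · · · · · · ·
T4:
  2·area = 12
  edge (8, 8)→(14, 4): d=(6,-4) inclusive
  edge (14, 4)→(8, 10): d=(-6,6) inclusive
  edge (8, 10)→(8, 8): d=(0,-2) inclusive
    (8,0)@(17, 1): e=[-6,0,18] → ·  [on edge]
    (7,1)@(15, 3): e=[-2,0,14] → ·  [on edge]
    (6,2)@(13, 5): e=[2,0,10] → █  [on edge]
    (7,2)@(15, 5): e=[10,-12,14] → ·
    (5,3)@(11, 7): e=[6,0,6] → █  [on edge]
    (6,3)@(13, 7): e=[14,-12,10] → ·
    (4,4)@(9, 9): e=[10,0,2] → █  [on edge]
    (5,4)@(11, 9): e=[18,-12,6] → ·
    (3,5)@(7, 11): e=[14,0,-2] → ·  [on edge]
    (4,5)@(9, 11): e=[22,-12,2] → ·
  covered (3 px):
    · · · · · · · · · · · ·
    · · · · · · · · · · · ·
    · · · · · · █ · · · · ·
    · · · · · █ · · · · · ·
    · · · · █ · · · · · · ·
    · · · · · · · · · · · ·

Result: "outside"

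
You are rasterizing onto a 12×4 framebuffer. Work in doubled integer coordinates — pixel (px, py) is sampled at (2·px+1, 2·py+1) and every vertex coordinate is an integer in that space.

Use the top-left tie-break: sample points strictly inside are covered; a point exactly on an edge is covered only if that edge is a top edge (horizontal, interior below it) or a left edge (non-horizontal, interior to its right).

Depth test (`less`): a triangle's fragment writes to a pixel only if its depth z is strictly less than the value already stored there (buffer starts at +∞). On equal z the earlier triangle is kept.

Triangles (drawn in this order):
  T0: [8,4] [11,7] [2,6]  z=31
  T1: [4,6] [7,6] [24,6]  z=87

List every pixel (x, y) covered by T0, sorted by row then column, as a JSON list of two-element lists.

T0:
  2·area = 24
  edge (8, 4)→(11, 7): d=(3,3) right/bottom  bias=-1
  edge (11, 7)→(2, 6): d=(-9,-1) top-left  bias=+0
  edge (2, 6)→(8, 4): d=(6,-2) top-left  bias=+0
    (2,0)@(5, 1): e=[0,48,-24] → .  [on edge]
    (8,0)@(17, 1): e=[-36,60,0] → .  [on edge]
    (3,1)@(7, 3): e=[0,32,-8] → .  [on edge]
    (5,1)@(11, 3): e=[-12,36,0] → .  [on edge]
    (2,2)@(5, 5): e=[12,12,0] → X  [on edge]
    (3,2)@(7, 5): e=[6,14,4] → X
    (4,2)@(9, 5): e=[0,16,8] → .  [on edge]
    (2,3)@(5, 7): e=[18,-6,12] → .
    (3,3)@(7, 7): e=[12,-4,16] → .
    (5,3)@(11, 7): e=[0,0,24] → .  [on edge]
  covered (2 px):
    . . . . . . . . . . . .
    . . . . . . . . . . . .
    . . X X . . . . . . . .
    . . . . . . . . . . . .
T1:
  degenerate (2·area = 0) — covers nothing

Final: [[2,2],[3,2]]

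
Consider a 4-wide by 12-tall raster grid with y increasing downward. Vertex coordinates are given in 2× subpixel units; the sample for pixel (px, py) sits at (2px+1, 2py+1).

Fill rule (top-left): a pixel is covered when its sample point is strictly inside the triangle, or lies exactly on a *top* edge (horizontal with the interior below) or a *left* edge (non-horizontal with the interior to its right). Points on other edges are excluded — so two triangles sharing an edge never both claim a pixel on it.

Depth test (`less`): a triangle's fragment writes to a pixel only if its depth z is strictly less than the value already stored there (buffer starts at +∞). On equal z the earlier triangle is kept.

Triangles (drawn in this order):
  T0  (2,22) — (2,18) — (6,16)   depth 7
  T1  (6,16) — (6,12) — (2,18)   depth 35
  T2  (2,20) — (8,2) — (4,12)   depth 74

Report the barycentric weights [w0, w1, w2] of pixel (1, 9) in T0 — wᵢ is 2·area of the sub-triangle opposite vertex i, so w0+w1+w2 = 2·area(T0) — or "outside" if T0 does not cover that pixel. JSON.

T0:
  2·area = 16
  edge (2, 22)→(2, 18): d=(0,-4) top-left  bias=+0
  edge (2, 18)→(6, 16): d=(4,-2) top-left  bias=+0
  edge (6, 16)→(2, 22): d=(-4,6) right/bottom  bias=-1
    (2,8)@(5, 17): e=[12,2,2] → #
    (3,8)@(7, 17): e=[20,6,-10] → ·
    (1,9)@(3, 19): e=[4,6,6] → #
    (2,9)@(5, 19): e=[12,10,-6] → ·
    (1,10)@(3, 21): e=[4,14,-2] → ·
  covered (2 px):
    · · · ·
    · · · ·
    · · · ·
    · · · ·
    · · · ·
    · · · ·
    · · · ·
    · · · ·
    · · # ·
    · # · ·
    · · · ·
    · · · ·
T1:
  2·area = 16  (B↔C swapped to make it positive)
  edge (6, 16)→(2, 18): d=(-4,2) right/bottom  bias=-1
  edge (2, 18)→(6, 12): d=(4,-6) top-left  bias=+0
  edge (6, 12)→(6, 16): d=(0,4) right/bottom  bias=-1
    (2,7)@(5, 15): e=[6,6,4] → #
    (3,7)@(7, 15): e=[2,18,-4] → ·
    (1,8)@(3, 17): e=[2,2,12] → #
    (2,8)@(5, 17): e=[-2,14,4] → ·
    (1,9)@(3, 19): e=[-6,10,12] → ·
  covered (2 px):
    · · · ·
    · · · ·
    · · · ·
    · · · ·
    · · · ·
    · · · ·
    · · · ·
    · · # ·
    · # · ·
    · · · ·
    · · · ·
    · · · ·
T2:
  2·area = 12  (B↔C swapped to make it positive)
  edge (2, 20)→(4, 12): d=(2,-8) top-left  bias=+0
  edge (4, 12)→(8, 2): d=(4,-10) top-left  bias=+0
  edge (8, 2)→(2, 20): d=(-6,18) right/bottom  bias=-1
    (3,2)@(7, 5): e=[10,2,0] → ·  [on edge]
    (2,5)@(5, 11): e=[6,6,0] → ·  [on edge]
    (1,8)@(3, 17): e=[2,10,0] → ·  [on edge]
    (0,11)@(1, 23): e=[-2,14,0] → ·  [on edge]
  covered (0 px):
    · · · ·
    · · · ·
    · · · ·
    · · · ·
    · · · ·
    · · · ·
    · · · ·
    · · · ·
    · · · ·
    · · · ·
    · · · ·
    · · · ·

Result: [6,6,4]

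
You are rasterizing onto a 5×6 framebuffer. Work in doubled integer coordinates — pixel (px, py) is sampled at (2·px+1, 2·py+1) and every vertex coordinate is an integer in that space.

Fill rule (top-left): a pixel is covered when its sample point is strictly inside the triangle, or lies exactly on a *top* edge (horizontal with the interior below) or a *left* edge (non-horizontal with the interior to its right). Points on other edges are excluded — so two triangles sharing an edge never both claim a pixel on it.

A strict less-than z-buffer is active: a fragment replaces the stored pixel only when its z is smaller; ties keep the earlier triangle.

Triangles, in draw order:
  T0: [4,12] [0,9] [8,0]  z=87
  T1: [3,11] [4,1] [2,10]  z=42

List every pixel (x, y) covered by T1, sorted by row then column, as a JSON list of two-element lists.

T0:
  2·area = 60
  edge (4, 12)→(0, 9): d=(-4,-3) top-left  bias=+0
  edge (0, 9)→(8, 0): d=(8,-9) top-left  bias=+0
  edge (8, 0)→(4, 12): d=(-4,12) right/bottom  bias=-1
    (3,1)@(7, 3): e=[45,15,0] → ·  [on edge]
    (2,2)@(5, 5): e=[31,13,16] → #
    (3,2)@(7, 5): e=[37,31,-8] → ·
    (1,3)@(3, 7): e=[17,11,32] → #
    (3,3)@(7, 7): e=[29,47,-16] → ·
    (0,4)@(1, 9): e=[3,9,48] → #
    (2,4)@(5, 9): e=[15,45,0] → ·  [on edge]
    (0,5)@(1, 11): e=[-5,25,40] → ·
    (1,5)@(3, 11): e=[1,43,16] → #
    (2,5)@(5, 11): e=[7,61,-8] → ·
  covered (6 px):
    · · · · ·
    · · · · ·
    · · # · ·
    · # # · ·
    # # · · ·
    · # · · ·
T1:
  2·area = 11  (B↔C swapped to make it positive)
  edge (3, 11)→(2, 10): d=(-1,-1) top-left  bias=+0
  edge (2, 10)→(4, 1): d=(2,-9) top-left  bias=+0
  edge (4, 1)→(3, 11): d=(-1,10) right/bottom  bias=-1
    (1,3)@(3, 7): e=[4,3,4] → #
    (2,3)@(5, 7): e=[6,21,-16] → ·
    (0,4)@(1, 9): e=[0,-11,22] → ·  [on edge]
    (1,4)@(3, 9): e=[2,7,2] → #
    (2,4)@(5, 9): e=[4,25,-18] → ·
    (1,5)@(3, 11): e=[0,11,0] → ·  [on edge]
  covered (2 px):
    · · · · ·
    · · · · ·
    · · · · ·
    · # · · ·
    · # · · ·
    · · · · ·

Answer: [[1,3],[1,4]]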